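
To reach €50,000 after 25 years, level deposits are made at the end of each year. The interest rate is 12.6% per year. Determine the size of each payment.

Level ordinary annuity; solve FV = PMT × [((1+r)^n − 1)/r] for PMT.
Periodic rate r = 0.126 per year.
With n = 25: PMT = 50,000 / ([((1+r)^n − 1)/r]) = €341.84

€341.84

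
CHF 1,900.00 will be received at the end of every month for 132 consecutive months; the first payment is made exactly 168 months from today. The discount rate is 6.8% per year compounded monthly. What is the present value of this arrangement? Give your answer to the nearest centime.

Ordinary annuity of 132 payments, first payment at period 168.
Periodic rate r = 0.068/12 per month; n is counted in months.
The ordinary-annuity PV formula values the stream one period before the first payment (period 167); discount that back 167 periods:
PV₀ = 1,900 × [1 − (1+r)^−132] / r × (1+r)^−167 = CHF 68,600.33

CHF 68,600.33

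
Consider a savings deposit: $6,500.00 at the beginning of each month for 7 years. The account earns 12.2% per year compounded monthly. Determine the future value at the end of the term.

$864,731.91

This is an annuity due: 84 deposits of $6,500.00 at the beginning of each month.
Periodic rate r = 0.122/12 per month; n is counted in months.
FV = PMT × [((1+r)^n − 1)/r] × (1+r) = 6,500 × [(1+r)^84 − 1] / r × (1+r) = $864,731.91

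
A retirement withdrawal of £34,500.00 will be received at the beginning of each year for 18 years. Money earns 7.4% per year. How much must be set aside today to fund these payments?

£362,195.54

This is an annuity due: 18 payments of £34,500.00 at the beginning of each year.
Periodic rate r = 0.074 per year.
PV = PMT × [(1 − (1+r)^−n)/r] × (1+r) = 34,500 × [1 − (1+r)^−18] / r × (1+r) = £362,195.54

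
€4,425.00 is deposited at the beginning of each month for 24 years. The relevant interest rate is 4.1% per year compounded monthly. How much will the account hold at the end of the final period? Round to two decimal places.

This is an annuity due: 288 deposits of €4,425.00 at the beginning of each month.
Periodic rate r = 0.041/12 per month; n is counted in months.
FV = PMT × [((1+r)^n − 1)/r] × (1+r) = 4,425 × [(1+r)^288 − 1] / r × (1+r) = €2,171,091.34

€2,171,091.34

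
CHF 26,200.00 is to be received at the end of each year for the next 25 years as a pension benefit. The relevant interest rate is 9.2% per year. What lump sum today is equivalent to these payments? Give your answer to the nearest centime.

This is an ordinary annuity: 25 payments of CHF 26,200.00 at the end of each year.
Periodic rate r = 0.092 per year.
PV = PMT × [(1 − (1+r)^−n)/r] = 26,200 × [1 − (1+r)^−25] / r = CHF 253,236.38

CHF 253,236.38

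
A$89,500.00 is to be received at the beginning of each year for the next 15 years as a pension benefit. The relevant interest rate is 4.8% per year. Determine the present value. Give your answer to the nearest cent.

A$986,866.51

This is an annuity due: 15 payments of A$89,500.00 at the beginning of each year.
Periodic rate r = 0.048 per year.
PV = PMT × [(1 − (1+r)^−n)/r] × (1+r) = 89,500 × [1 − (1+r)^−15] / r × (1+r) = A$986,866.51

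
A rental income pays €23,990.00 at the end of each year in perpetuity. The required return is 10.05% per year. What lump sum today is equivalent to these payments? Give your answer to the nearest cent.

€238,706.47

Periodic rate r = 0.1005 per year.
Level perpetuity: PV = PMT / r = 23,990 / (0.1005) = €238,706.47.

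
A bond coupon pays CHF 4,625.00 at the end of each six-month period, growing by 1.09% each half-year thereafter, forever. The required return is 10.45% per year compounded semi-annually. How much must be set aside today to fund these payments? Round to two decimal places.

Periodic rate r = 0.1045/2 per half-year.
Growing perpetuity (Gordon): PV = PMT₁ / (r − g) = 4,625 / (r − 0.0109) = CHF 111,850.06.

CHF 111,850.06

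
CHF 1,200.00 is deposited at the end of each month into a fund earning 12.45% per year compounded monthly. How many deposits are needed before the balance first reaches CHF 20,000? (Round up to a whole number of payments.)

Periodic rate r = 0.1245/12 per month; n is counted in months.
Ordinary annuity FV: 20,000 = 1,200 × [((1+r)^n − 1)/r].
(1+r)^n = 1 + 20,000 × r / 1,200, so n = ln(1 + 20,000·r/1,200) / ln(1+r) = 15.45.
Round up to a whole number of payments: n = 16.

16 payments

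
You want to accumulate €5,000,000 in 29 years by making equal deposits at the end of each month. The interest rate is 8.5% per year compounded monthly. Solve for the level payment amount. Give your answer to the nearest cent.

€3,321.86

Level ordinary annuity; solve FV = PMT × [((1+r)^n − 1)/r] for PMT.
Periodic rate r = 0.085/12 per month; n is counted in months.
With n = 348: PMT = 5,000,000 / ([((1+r)^n − 1)/r]) = €3,321.86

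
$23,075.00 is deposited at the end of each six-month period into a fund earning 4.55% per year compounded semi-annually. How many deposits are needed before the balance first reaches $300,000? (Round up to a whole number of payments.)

Periodic rate r = 0.0455/2 per half-year; n is counted in half-years.
Ordinary annuity FV: 300,000 = 23,075 × [((1+r)^n − 1)/r].
(1+r)^n = 1 + 300,000 × r / 23,075, so n = ln(1 + 300,000·r/23,075) / ln(1+r) = 11.52.
Round up to a whole number of payments: n = 12.

12 payments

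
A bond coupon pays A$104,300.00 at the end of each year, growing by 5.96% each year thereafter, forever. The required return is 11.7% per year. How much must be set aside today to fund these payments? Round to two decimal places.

Periodic rate r = 0.117 per year.
Growing perpetuity (Gordon): PV = PMT₁ / (r − g) = 104,300 / (r − 0.0596) = A$1,817,073.17.

A$1,817,073.17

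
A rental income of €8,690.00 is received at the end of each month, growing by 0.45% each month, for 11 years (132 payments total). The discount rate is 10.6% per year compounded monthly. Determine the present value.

Periodic rate r = 0.106/12 per month; n is counted in months.
Growing ordinary annuity: PV = PMT₁ × [1 − ((1+g)/(1+r))^n] / (r − g) = 8,690 × [1 − ((1+0.0045)/(1+r))^132] / (r − 0.0045) = €869,259.93.

€869,259.93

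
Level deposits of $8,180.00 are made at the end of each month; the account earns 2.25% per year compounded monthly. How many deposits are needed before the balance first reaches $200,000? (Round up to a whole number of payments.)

24 payments

Periodic rate r = 0.0225/12 per month; n is counted in months.
Ordinary annuity FV: 200,000 = 8,180 × [((1+r)^n − 1)/r].
(1+r)^n = 1 + 200,000 × r / 8,180, so n = ln(1 + 200,000·r/8,180) / ln(1+r) = 23.93.
Round up to a whole number of payments: n = 24.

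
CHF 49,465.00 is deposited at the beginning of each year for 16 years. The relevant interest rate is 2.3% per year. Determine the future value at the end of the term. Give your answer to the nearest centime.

CHF 965,482.19

This is an annuity due: 16 deposits of CHF 49,465.00 at the beginning of each year.
Periodic rate r = 0.023 per year.
FV = PMT × [((1+r)^n − 1)/r] × (1+r) = 49,465 × [(1+r)^16 − 1] / r × (1+r) = CHF 965,482.19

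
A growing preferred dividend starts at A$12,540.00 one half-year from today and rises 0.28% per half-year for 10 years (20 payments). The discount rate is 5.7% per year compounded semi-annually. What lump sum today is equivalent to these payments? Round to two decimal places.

A$193,790.35

Periodic rate r = 0.057/2 per half-year; n is counted in half-years.
Growing ordinary annuity: PV = PMT₁ × [1 − ((1+g)/(1+r))^n] / (r − g) = 12,540 × [1 − ((1+0.0028)/(1+r))^20] / (r − 0.0028) = A$193,790.35.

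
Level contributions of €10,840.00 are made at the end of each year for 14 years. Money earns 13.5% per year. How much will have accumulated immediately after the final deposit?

This is an ordinary annuity: 14 deposits of €10,840.00 at the end of each year.
Periodic rate r = 0.135 per year.
FV = PMT × [((1+r)^n − 1)/r] = 10,840 × [(1+r)^14 − 1] / r = €392,460.28

€392,460.28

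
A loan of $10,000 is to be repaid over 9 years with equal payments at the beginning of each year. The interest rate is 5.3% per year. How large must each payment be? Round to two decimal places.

$1,354.00

Level annuity due; solve PV = PMT × [(1 − (1+r)^−n)/r] × (1+r) for PMT.
Periodic rate r = 0.053 per year.
With n = 9: PMT = 10,000 / ([(1 − (1+r)^−n)/r] × (1+r)) = $1,354.00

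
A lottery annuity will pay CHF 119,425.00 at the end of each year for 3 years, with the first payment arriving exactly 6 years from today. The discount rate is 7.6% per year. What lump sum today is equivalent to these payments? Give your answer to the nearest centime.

CHF 214,934.94

Ordinary annuity of 3 payments, first payment at period 6.
Periodic rate r = 0.076 per year.
The ordinary-annuity PV formula values the stream one period before the first payment (period 5); discount that back 5 periods:
PV₀ = 119,425 × [1 − (1+r)^−3] / r × (1+r)^−5 = CHF 214,934.94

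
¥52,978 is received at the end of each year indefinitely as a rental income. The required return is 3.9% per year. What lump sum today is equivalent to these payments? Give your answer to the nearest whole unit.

¥1,358,410

Periodic rate r = 0.039 per year.
Level perpetuity: PV = PMT / r = 52,978 / (0.039) = ¥1,358,410.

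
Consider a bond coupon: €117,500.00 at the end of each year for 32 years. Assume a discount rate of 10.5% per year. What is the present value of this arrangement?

This is an ordinary annuity: 32 payments of €117,500.00 at the end of each year.
Periodic rate r = 0.105 per year.
PV = PMT × [(1 − (1+r)^−n)/r] = 117,500 × [1 − (1+r)^−32] / r = €1,073,206.45

€1,073,206.45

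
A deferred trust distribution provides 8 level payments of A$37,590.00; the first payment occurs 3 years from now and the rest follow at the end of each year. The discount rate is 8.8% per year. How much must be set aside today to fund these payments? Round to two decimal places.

A$177,073.24

Ordinary annuity of 8 payments, first payment at period 3.
Periodic rate r = 0.088 per year.
The ordinary-annuity PV formula values the stream one period before the first payment (period 2); discount that back 2 periods:
PV₀ = 37,590 × [1 − (1+r)^−8] / r × (1+r)^−2 = A$177,073.24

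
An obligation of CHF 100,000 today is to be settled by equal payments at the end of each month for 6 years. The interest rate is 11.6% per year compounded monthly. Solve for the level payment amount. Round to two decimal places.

Level ordinary annuity; solve PV = PMT × [(1 − (1+r)^−n)/r] for PMT.
Periodic rate r = 0.116/12 per month; n is counted in months.
With n = 72: PMT = 100,000 / ([(1 − (1+r)^−n)/r]) = CHF 1,934.28

CHF 1,934.28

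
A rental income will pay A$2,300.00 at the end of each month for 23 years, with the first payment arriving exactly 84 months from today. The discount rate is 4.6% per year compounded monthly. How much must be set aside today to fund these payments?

A$284,828.45

Ordinary annuity of 276 payments, first payment at period 84.
Periodic rate r = 0.046/12 per month; n is counted in months.
The ordinary-annuity PV formula values the stream one period before the first payment (period 83); discount that back 83 periods:
PV₀ = 2,300 × [1 − (1+r)^−276] / r × (1+r)^−83 = A$284,828.45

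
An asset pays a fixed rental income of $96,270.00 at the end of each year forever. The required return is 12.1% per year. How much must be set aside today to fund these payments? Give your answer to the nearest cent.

$795,619.83

Periodic rate r = 0.121 per year.
Level perpetuity: PV = PMT / r = 96,270 / (0.121) = $795,619.83.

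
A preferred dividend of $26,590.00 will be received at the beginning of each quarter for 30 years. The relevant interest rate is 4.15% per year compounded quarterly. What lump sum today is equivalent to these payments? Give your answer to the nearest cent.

$1,839,066.05

This is an annuity due: 120 payments of $26,590.00 at the beginning of each quarter.
Periodic rate r = 0.0415/4 per quarter; n is counted in quarters.
PV = PMT × [(1 − (1+r)^−n)/r] × (1+r) = 26,590 × [1 − (1+r)^−120] / r × (1+r) = $1,839,066.05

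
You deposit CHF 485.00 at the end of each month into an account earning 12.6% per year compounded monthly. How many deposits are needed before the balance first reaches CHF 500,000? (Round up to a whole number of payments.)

Periodic rate r = 0.126/12 per month; n is counted in months.
Ordinary annuity FV: 500,000 = 485 × [((1+r)^n − 1)/r].
(1+r)^n = 1 + 500,000 × r / 485, so n = ln(1 + 500,000·r/485) / ln(1+r) = 236.49.
Round up to a whole number of payments: n = 237.

237 payments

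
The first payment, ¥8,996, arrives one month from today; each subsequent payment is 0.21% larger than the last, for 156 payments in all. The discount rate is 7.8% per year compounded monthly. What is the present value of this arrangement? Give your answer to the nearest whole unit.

¥1,012,324

Periodic rate r = 0.078/12 per month; n is counted in months.
Growing ordinary annuity: PV = PMT₁ × [1 − ((1+g)/(1+r))^n] / (r − g) = 8,996 × [1 − ((1+0.0021)/(1+r))^156] / (r − 0.0021) = ¥1,012,324.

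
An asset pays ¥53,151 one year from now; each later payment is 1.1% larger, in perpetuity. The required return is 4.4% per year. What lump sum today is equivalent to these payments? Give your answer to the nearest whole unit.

Periodic rate r = 0.044 per year.
Growing perpetuity (Gordon): PV = PMT₁ / (r − g) = 53,151 / (r − 0.011) = ¥1,610,636.

¥1,610,636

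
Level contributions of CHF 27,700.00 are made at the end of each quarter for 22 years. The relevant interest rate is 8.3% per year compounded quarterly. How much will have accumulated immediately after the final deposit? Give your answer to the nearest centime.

This is an ordinary annuity: 88 deposits of CHF 27,700.00 at the end of each quarter.
Periodic rate r = 0.083/4 per quarter; n is counted in quarters.
FV = PMT × [((1+r)^n − 1)/r] = 27,700 × [(1+r)^88 − 1] / r = CHF 6,800,253.31

CHF 6,800,253.31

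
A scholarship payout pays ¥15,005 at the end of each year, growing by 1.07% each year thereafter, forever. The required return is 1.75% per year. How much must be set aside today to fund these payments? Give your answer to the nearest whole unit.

¥2,206,618

Periodic rate r = 0.0175 per year.
Growing perpetuity (Gordon): PV = PMT₁ / (r − g) = 15,005 / (r − 0.0107) = ¥2,206,618.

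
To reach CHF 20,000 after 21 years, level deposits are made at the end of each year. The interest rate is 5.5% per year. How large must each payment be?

CHF 529.30

Level ordinary annuity; solve FV = PMT × [((1+r)^n − 1)/r] for PMT.
Periodic rate r = 0.055 per year.
With n = 21: PMT = 20,000 / ([((1+r)^n − 1)/r]) = CHF 529.30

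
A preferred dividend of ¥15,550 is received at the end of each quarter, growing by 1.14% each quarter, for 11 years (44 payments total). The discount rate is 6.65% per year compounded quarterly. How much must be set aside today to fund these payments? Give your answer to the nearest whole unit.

¥603,724

Periodic rate r = 0.0665/4 per quarter; n is counted in quarters.
Growing ordinary annuity: PV = PMT₁ × [1 − ((1+g)/(1+r))^n] / (r − g) = 15,550 × [1 − ((1+0.0114)/(1+r))^44] / (r − 0.0114) = ¥603,724.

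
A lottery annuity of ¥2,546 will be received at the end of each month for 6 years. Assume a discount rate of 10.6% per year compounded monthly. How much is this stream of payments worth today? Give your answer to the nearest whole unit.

¥135,211

This is an ordinary annuity: 72 payments of ¥2,546 at the end of each month.
Periodic rate r = 0.106/12 per month; n is counted in months.
PV = PMT × [(1 − (1+r)^−n)/r] = 2,546 × [1 − (1+r)^−72] / r = ¥135,211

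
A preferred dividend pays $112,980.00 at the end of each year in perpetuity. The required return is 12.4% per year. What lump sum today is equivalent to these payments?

Periodic rate r = 0.124 per year.
Level perpetuity: PV = PMT / r = 112,980 / (0.124) = $911,129.03.

$911,129.03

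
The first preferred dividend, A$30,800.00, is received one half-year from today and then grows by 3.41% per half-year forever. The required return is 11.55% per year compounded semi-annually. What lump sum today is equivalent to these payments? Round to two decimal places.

A$1,302,325.58

Periodic rate r = 0.1155/2 per half-year.
Growing perpetuity (Gordon): PV = PMT₁ / (r − g) = 30,800 / (r − 0.0341) = A$1,302,325.58.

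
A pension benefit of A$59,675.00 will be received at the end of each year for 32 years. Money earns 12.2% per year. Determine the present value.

A$476,846.25

This is an ordinary annuity: 32 payments of A$59,675.00 at the end of each year.
Periodic rate r = 0.122 per year.
PV = PMT × [(1 − (1+r)^−n)/r] = 59,675 × [1 − (1+r)^−32] / r = A$476,846.25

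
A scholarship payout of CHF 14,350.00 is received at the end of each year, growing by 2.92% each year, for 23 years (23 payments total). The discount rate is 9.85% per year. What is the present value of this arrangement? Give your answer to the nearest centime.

CHF 160,810.01

Periodic rate r = 0.0985 per year.
Growing ordinary annuity: PV = PMT₁ × [1 − ((1+g)/(1+r))^n] / (r − g) = 14,350 × [1 − ((1+0.0292)/(1+r))^23] / (r − 0.0292) = CHF 160,810.01.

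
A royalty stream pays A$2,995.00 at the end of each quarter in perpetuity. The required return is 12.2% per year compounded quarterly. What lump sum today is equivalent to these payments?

Periodic rate r = 0.122/4 per quarter.
Level perpetuity: PV = PMT / r = 2,995 / (0.122/4) = A$98,196.72.

A$98,196.72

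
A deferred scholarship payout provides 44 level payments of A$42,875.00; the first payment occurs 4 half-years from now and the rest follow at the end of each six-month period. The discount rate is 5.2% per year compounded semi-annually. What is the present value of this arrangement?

A$1,033,302.95

Ordinary annuity of 44 payments, first payment at period 4.
Periodic rate r = 0.052/2 per half-year; n is counted in half-years.
The ordinary-annuity PV formula values the stream one period before the first payment (period 3); discount that back 3 periods:
PV₀ = 42,875 × [1 − (1+r)^−44] / r × (1+r)^−3 = A$1,033,302.95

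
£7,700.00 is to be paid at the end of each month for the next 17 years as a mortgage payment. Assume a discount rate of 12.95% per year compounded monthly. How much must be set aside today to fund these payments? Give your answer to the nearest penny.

This is an ordinary annuity: 204 payments of £7,700.00 at the end of each month.
Periodic rate r = 0.1295/12 per month; n is counted in months.
PV = PMT × [(1 − (1+r)^−n)/r] = 7,700 × [1 − (1+r)^−204] / r = £633,635.91

£633,635.91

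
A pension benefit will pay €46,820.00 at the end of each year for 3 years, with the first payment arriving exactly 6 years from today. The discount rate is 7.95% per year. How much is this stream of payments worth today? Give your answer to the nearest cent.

€82,383.62

Ordinary annuity of 3 payments, first payment at period 6.
Periodic rate r = 0.0795 per year.
The ordinary-annuity PV formula values the stream one period before the first payment (period 5); discount that back 5 periods:
PV₀ = 46,820 × [1 − (1+r)^−3] / r × (1+r)^−5 = €82,383.62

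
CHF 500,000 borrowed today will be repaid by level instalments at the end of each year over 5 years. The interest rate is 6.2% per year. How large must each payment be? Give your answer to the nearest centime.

Level ordinary annuity; solve PV = PMT × [(1 − (1+r)^−n)/r] for PMT.
Periodic rate r = 0.062 per year.
With n = 5: PMT = 500,000 / ([(1 − (1+r)^−n)/r]) = CHF 119,344.74

CHF 119,344.74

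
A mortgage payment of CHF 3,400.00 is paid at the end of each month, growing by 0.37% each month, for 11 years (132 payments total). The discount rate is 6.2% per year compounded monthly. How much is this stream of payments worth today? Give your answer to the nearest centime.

Periodic rate r = 0.062/12 per month; n is counted in months.
Growing ordinary annuity: PV = PMT₁ × [1 − ((1+g)/(1+r))^n] / (r − g) = 3,400 × [1 − ((1+0.0037)/(1+r))^132] / (r − 0.0037) = CHF 406,396.26.

CHF 406,396.26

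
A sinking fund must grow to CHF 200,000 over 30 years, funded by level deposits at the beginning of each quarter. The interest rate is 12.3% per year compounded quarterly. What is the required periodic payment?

CHF 161.79

Level annuity due; solve FV = PMT × [((1+r)^n − 1)/r] × (1+r) for PMT.
Periodic rate r = 0.123/4 per quarter; n is counted in quarters.
With n = 120: PMT = 200,000 / ([((1+r)^n − 1)/r] × (1+r)) = CHF 161.79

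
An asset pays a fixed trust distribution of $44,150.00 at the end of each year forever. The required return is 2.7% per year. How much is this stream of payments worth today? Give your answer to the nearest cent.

$1,635,185.19

Periodic rate r = 0.027 per year.
Level perpetuity: PV = PMT / r = 44,150 / (0.027) = $1,635,185.19.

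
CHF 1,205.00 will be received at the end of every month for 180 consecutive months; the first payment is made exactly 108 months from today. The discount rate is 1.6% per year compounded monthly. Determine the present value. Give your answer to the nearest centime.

CHF 167,113.64

Ordinary annuity of 180 payments, first payment at period 108.
Periodic rate r = 0.016/12 per month; n is counted in months.
The ordinary-annuity PV formula values the stream one period before the first payment (period 107); discount that back 107 periods:
PV₀ = 1,205 × [1 − (1+r)^−180] / r × (1+r)^−107 = CHF 167,113.64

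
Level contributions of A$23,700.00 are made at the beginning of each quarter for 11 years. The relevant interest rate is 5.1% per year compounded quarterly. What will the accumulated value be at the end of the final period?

A$1,404,777.64

This is an annuity due: 44 deposits of A$23,700.00 at the beginning of each quarter.
Periodic rate r = 0.051/4 per quarter; n is counted in quarters.
FV = PMT × [((1+r)^n − 1)/r] × (1+r) = 23,700 × [(1+r)^44 − 1] / r × (1+r) = A$1,404,777.64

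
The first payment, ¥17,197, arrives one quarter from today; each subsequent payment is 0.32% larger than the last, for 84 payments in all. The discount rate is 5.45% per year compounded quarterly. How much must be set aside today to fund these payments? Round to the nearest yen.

¥957,388

Periodic rate r = 0.0545/4 per quarter; n is counted in quarters.
Growing ordinary annuity: PV = PMT₁ × [1 − ((1+g)/(1+r))^n] / (r − g) = 17,197 × [1 − ((1+0.0032)/(1+r))^84] / (r − 0.0032) = ¥957,388.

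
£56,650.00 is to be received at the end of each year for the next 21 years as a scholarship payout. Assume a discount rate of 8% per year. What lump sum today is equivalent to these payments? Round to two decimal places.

£567,451.90

This is an ordinary annuity: 21 payments of £56,650.00 at the end of each year.
Periodic rate r = 0.08 per year.
PV = PMT × [(1 − (1+r)^−n)/r] = 56,650 × [1 − (1+r)^−21] / r = £567,451.90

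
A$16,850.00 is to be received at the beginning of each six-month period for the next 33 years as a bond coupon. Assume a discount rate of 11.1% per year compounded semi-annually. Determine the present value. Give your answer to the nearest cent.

This is an annuity due: 66 payments of A$16,850.00 at the beginning of each six-month period.
Periodic rate r = 0.111/2 per half-year; n is counted in half-years.
PV = PMT × [(1 − (1+r)^−n)/r] × (1+r) = 16,850 × [1 − (1+r)^−66] / r × (1+r) = A$311,385.40

A$311,385.40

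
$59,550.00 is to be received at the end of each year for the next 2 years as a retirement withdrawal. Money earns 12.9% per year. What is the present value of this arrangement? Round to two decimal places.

$99,464.83

This is an ordinary annuity: 2 payments of $59,550.00 at the end of each year.
Periodic rate r = 0.129 per year.
PV = PMT × [(1 − (1+r)^−n)/r] = 59,550 × [1 − (1+r)^−2] / r = $99,464.83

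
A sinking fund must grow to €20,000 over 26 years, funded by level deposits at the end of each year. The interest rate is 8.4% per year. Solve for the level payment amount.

€235.21

Level ordinary annuity; solve FV = PMT × [((1+r)^n − 1)/r] for PMT.
Periodic rate r = 0.084 per year.
With n = 26: PMT = 20,000 / ([((1+r)^n − 1)/r]) = €235.21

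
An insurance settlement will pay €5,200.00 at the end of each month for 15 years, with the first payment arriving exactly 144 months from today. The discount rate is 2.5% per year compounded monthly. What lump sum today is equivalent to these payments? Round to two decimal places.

€579,116.32

Ordinary annuity of 180 payments, first payment at period 144.
Periodic rate r = 0.025/12 per month; n is counted in months.
The ordinary-annuity PV formula values the stream one period before the first payment (period 143); discount that back 143 periods:
PV₀ = 5,200 × [1 − (1+r)^−180] / r × (1+r)^−143 = €579,116.32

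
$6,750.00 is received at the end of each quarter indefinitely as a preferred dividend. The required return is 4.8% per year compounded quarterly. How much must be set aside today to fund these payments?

Periodic rate r = 0.048/4 per quarter.
Level perpetuity: PV = PMT / r = 6,750 / (0.048/4) = $562,500.00.

$562,500.00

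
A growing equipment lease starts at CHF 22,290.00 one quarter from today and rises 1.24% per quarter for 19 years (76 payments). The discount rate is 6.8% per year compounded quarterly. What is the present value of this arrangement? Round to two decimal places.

Periodic rate r = 0.068/4 per quarter; n is counted in quarters.
Growing ordinary annuity: PV = PMT₁ × [1 − ((1+g)/(1+r))^n] / (r − g) = 22,290 × [1 − ((1+0.0124)/(1+r))^76] / (r − 0.0124) = CHF 1,412,269.69.

CHF 1,412,269.69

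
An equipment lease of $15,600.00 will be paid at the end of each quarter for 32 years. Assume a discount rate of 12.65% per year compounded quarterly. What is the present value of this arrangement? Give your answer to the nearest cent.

$484,112.18

This is an ordinary annuity: 128 payments of $15,600.00 at the end of each quarter.
Periodic rate r = 0.1265/4 per quarter; n is counted in quarters.
PV = PMT × [(1 − (1+r)^−n)/r] = 15,600 × [1 − (1+r)^−128] / r = $484,112.18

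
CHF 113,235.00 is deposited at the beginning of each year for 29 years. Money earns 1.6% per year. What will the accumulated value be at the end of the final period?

This is an annuity due: 29 deposits of CHF 113,235.00 at the beginning of each year.
Periodic rate r = 0.016 per year.
FV = PMT × [((1+r)^n − 1)/r] × (1+r) = 113,235 × [(1+r)^29 − 1] / r × (1+r) = CHF 4,203,465.35

CHF 4,203,465.35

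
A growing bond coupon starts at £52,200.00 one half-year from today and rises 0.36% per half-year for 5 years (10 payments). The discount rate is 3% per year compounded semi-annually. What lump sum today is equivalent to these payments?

Periodic rate r = 0.03/2 per half-year; n is counted in half-years.
Growing ordinary annuity: PV = PMT₁ × [1 − ((1+g)/(1+r))^n] / (r − g) = 52,200 × [1 − ((1+0.0036)/(1+r))^10] / (r − 0.0036) = £489,056.16.

£489,056.16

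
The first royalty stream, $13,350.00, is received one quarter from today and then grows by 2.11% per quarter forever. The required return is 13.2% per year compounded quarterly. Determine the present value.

$1,121,848.74

Periodic rate r = 0.132/4 per quarter.
Growing perpetuity (Gordon): PV = PMT₁ / (r − g) = 13,350 / (r − 0.0211) = $1,121,848.74.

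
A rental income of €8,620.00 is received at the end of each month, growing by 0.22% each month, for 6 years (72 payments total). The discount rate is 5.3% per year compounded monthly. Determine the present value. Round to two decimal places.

€571,901.04

Periodic rate r = 0.053/12 per month; n is counted in months.
Growing ordinary annuity: PV = PMT₁ × [1 − ((1+g)/(1+r))^n] / (r − g) = 8,620 × [1 − ((1+0.0022)/(1+r))^72] / (r − 0.0022) = €571,901.04.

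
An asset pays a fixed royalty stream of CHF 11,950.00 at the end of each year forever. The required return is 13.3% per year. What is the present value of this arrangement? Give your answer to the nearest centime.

Periodic rate r = 0.133 per year.
Level perpetuity: PV = PMT / r = 11,950 / (0.133) = CHF 89,849.62.

CHF 89,849.62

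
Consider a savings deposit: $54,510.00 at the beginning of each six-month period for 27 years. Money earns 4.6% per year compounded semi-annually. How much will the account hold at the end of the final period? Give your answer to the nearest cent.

$5,853,161.74

This is an annuity due: 54 deposits of $54,510.00 at the beginning of each six-month period.
Periodic rate r = 0.046/2 per half-year; n is counted in half-years.
FV = PMT × [((1+r)^n − 1)/r] × (1+r) = 54,510 × [(1+r)^54 − 1] / r × (1+r) = $5,853,161.74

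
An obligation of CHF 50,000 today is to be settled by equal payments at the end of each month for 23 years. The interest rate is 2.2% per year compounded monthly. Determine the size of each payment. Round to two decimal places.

Level ordinary annuity; solve PV = PMT × [(1 − (1+r)^−n)/r] for PMT.
Periodic rate r = 0.022/12 per month; n is counted in months.
With n = 276: PMT = 50,000 / ([(1 − (1+r)^−n)/r]) = CHF 231.00

CHF 231.00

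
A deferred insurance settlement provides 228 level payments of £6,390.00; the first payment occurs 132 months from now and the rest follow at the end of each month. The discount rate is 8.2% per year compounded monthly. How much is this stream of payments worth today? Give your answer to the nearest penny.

£302,085.31

Ordinary annuity of 228 payments, first payment at period 132.
Periodic rate r = 0.082/12 per month; n is counted in months.
The ordinary-annuity PV formula values the stream one period before the first payment (period 131); discount that back 131 periods:
PV₀ = 6,390 × [1 − (1+r)^−228] / r × (1+r)^−131 = £302,085.31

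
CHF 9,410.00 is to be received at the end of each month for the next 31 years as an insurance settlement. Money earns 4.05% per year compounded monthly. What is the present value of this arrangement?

This is an ordinary annuity: 372 payments of CHF 9,410.00 at the end of each month.
Periodic rate r = 0.0405/12 per month; n is counted in months.
PV = PMT × [(1 − (1+r)^−n)/r] = 9,410 × [1 − (1+r)^−372] / r = CHF 1,992,030.63

CHF 1,992,030.63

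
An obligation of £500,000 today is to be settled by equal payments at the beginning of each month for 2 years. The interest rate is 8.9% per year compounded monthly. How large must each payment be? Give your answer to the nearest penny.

£22,651.44

Level annuity due; solve PV = PMT × [(1 − (1+r)^−n)/r] × (1+r) for PMT.
Periodic rate r = 0.089/12 per month; n is counted in months.
With n = 24: PMT = 500,000 / ([(1 − (1+r)^−n)/r] × (1+r)) = £22,651.44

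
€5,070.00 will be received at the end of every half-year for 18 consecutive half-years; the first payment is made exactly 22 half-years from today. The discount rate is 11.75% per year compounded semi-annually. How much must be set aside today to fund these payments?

Ordinary annuity of 18 payments, first payment at period 22.
Periodic rate r = 0.1175/2 per half-year; n is counted in half-years.
The ordinary-annuity PV formula values the stream one period before the first payment (period 21); discount that back 21 periods:
PV₀ = 5,070 × [1 − (1+r)^−18] / r × (1+r)^−21 = €16,709.56

€16,709.56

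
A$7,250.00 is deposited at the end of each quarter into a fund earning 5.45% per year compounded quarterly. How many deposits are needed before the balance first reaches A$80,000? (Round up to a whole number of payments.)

Periodic rate r = 0.0545/4 per quarter; n is counted in quarters.
Ordinary annuity FV: 80,000 = 7,250 × [((1+r)^n − 1)/r].
(1+r)^n = 1 + 80,000 × r / 7,250, so n = ln(1 + 80,000·r/7,250) / ln(1+r) = 10.35.
Round up to a whole number of payments: n = 11.

11 payments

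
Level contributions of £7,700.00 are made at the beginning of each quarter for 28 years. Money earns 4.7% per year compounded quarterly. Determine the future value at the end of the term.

This is an annuity due: 112 deposits of £7,700.00 at the beginning of each quarter.
Periodic rate r = 0.047/4 per quarter; n is counted in quarters.
FV = PMT × [((1+r)^n − 1)/r] × (1+r) = 7,700 × [(1+r)^112 − 1] / r × (1+r) = £1,790,141.19

£1,790,141.19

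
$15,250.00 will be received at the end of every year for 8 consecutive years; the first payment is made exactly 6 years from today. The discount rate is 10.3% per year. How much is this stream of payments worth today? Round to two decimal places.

$49,293.80

Ordinary annuity of 8 payments, first payment at period 6.
Periodic rate r = 0.103 per year.
The ordinary-annuity PV formula values the stream one period before the first payment (period 5); discount that back 5 periods:
PV₀ = 15,250 × [1 − (1+r)^−8] / r × (1+r)^−5 = $49,293.80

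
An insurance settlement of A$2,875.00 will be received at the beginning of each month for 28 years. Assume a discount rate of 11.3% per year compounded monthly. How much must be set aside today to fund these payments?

A$294,967.74

This is an annuity due: 336 payments of A$2,875.00 at the beginning of each month.
Periodic rate r = 0.113/12 per month; n is counted in months.
PV = PMT × [(1 − (1+r)^−n)/r] × (1+r) = 2,875 × [1 − (1+r)^−336] / r × (1+r) = A$294,967.74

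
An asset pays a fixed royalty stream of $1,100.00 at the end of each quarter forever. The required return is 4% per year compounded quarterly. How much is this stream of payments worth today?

Periodic rate r = 0.04/4 per quarter.
Level perpetuity: PV = PMT / r = 1,100 / (0.04/4) = $110,000.00.

$110,000.00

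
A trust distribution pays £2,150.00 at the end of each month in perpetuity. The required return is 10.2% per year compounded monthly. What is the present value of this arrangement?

Periodic rate r = 0.102/12 per month.
Level perpetuity: PV = PMT / r = 2,150 / (0.102/12) = £252,941.18.

£252,941.18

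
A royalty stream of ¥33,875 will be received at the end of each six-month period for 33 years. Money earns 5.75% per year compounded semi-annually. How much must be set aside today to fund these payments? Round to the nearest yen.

¥996,796

This is an ordinary annuity: 66 payments of ¥33,875 at the end of each six-month period.
Periodic rate r = 0.0575/2 per half-year; n is counted in half-years.
PV = PMT × [(1 − (1+r)^−n)/r] = 33,875 × [1 − (1+r)^−66] / r = ¥996,796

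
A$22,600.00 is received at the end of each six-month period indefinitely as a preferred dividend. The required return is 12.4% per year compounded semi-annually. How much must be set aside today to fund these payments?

A$364,516.13

Periodic rate r = 0.124/2 per half-year.
Level perpetuity: PV = PMT / r = 22,600 / (0.124/2) = A$364,516.13.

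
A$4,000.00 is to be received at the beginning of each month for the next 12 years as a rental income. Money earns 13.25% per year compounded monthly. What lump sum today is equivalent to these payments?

A$290,919.81

This is an annuity due: 144 payments of A$4,000.00 at the beginning of each month.
Periodic rate r = 0.1325/12 per month; n is counted in months.
PV = PMT × [(1 − (1+r)^−n)/r] × (1+r) = 4,000 × [1 − (1+r)^−144] / r × (1+r) = A$290,919.81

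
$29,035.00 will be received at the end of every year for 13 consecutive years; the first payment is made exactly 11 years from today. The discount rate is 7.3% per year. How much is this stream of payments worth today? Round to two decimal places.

$117,938.94

Ordinary annuity of 13 payments, first payment at period 11.
Periodic rate r = 0.073 per year.
The ordinary-annuity PV formula values the stream one period before the first payment (period 10); discount that back 10 periods:
PV₀ = 29,035 × [1 − (1+r)^−13] / r × (1+r)^−10 = $117,938.94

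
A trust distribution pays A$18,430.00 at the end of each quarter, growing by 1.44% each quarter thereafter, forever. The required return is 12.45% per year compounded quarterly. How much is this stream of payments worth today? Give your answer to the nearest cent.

Periodic rate r = 0.1245/4 per quarter.
Growing perpetuity (Gordon): PV = PMT₁ / (r − g) = 18,430 / (r − 0.0144) = A$1,101,943.20.

A$1,101,943.20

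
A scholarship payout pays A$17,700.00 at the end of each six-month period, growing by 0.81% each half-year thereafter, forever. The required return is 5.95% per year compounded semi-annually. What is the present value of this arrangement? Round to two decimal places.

Periodic rate r = 0.0595/2 per half-year.
Growing perpetuity (Gordon): PV = PMT₁ / (r − g) = 17,700 / (r − 0.0081) = A$817,551.96.

A$817,551.96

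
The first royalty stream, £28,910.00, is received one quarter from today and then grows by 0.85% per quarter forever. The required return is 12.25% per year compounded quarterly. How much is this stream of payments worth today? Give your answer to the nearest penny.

£1,306,666.67

Periodic rate r = 0.1225/4 per quarter.
Growing perpetuity (Gordon): PV = PMT₁ / (r − g) = 28,910 / (r − 0.0085) = £1,306,666.67.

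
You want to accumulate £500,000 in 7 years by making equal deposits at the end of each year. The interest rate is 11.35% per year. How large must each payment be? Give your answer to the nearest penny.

£50,560.35

Level ordinary annuity; solve FV = PMT × [((1+r)^n − 1)/r] for PMT.
Periodic rate r = 0.1135 per year.
With n = 7: PMT = 500,000 / ([((1+r)^n − 1)/r]) = £50,560.35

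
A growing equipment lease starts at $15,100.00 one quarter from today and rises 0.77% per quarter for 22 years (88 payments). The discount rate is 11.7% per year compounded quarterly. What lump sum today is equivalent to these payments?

Periodic rate r = 0.117/4 per quarter; n is counted in quarters.
Growing ordinary annuity: PV = PMT₁ × [1 − ((1+g)/(1+r))^n] / (r − g) = 15,100 × [1 − ((1+0.0077)/(1+r))^88] / (r − 0.0077) = $591,842.31.

$591,842.31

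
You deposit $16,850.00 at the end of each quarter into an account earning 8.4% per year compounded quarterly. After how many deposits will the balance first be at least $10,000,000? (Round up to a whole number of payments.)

126 payments

Periodic rate r = 0.084/4 per quarter; n is counted in quarters.
Ordinary annuity FV: 10,000,000 = 16,850 × [((1+r)^n − 1)/r].
(1+r)^n = 1 + 10,000,000 × r / 16,850, so n = ln(1 + 10,000,000·r/16,850) / ln(1+r) = 125.10.
Round up to a whole number of payments: n = 126.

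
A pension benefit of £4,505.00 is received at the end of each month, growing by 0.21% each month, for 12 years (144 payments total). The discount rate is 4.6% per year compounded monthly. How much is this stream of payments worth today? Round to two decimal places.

Periodic rate r = 0.046/12 per month; n is counted in months.
Growing ordinary annuity: PV = PMT₁ × [1 − ((1+g)/(1+r))^n] / (r − g) = 4,505 × [1 − ((1+0.0021)/(1+r))^144] / (r − 0.0021) = £572,600.04.

£572,600.04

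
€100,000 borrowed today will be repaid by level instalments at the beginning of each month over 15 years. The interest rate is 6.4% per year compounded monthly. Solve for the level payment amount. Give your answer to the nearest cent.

Level annuity due; solve PV = PMT × [(1 − (1+r)^−n)/r] × (1+r) for PMT.
Periodic rate r = 0.064/12 per month; n is counted in months.
With n = 180: PMT = 100,000 / ([(1 − (1+r)^−n)/r] × (1+r)) = €861.03

€861.03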